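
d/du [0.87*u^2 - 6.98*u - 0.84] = 1.74*u - 6.98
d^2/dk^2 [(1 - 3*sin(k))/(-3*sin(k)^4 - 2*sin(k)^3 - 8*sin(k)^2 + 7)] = (-243*sin(k)^9 - 54*sin(k)^8 + 270*sin(k)^7 + 288*sin(k)^6 - 1078*sin(k)^5 - 146*sin(k)^4 + 506*sin(k)^3 + 92*sin(k)^2 + 777*sin(k) - 112)/(3*sin(k)^4 + 2*sin(k)^3 + 8*sin(k)^2 - 7)^3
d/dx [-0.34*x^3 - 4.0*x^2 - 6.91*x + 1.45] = -1.02*x^2 - 8.0*x - 6.91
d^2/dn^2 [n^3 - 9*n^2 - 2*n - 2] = 6*n - 18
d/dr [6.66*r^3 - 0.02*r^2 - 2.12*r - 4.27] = 19.98*r^2 - 0.04*r - 2.12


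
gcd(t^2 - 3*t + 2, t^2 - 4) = t - 2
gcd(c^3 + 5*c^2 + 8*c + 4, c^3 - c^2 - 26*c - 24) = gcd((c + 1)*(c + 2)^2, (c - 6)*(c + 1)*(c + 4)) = c + 1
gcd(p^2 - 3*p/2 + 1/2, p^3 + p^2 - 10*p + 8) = p - 1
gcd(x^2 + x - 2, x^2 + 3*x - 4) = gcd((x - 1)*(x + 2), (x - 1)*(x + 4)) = x - 1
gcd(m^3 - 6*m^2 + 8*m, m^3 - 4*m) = m^2 - 2*m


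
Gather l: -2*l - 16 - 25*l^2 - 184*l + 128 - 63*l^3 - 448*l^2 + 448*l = -63*l^3 - 473*l^2 + 262*l + 112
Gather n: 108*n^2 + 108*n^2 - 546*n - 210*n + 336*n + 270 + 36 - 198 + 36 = 216*n^2 - 420*n + 144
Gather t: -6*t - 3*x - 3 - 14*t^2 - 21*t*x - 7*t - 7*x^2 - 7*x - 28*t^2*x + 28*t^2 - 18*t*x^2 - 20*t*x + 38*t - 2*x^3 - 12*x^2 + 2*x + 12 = t^2*(14 - 28*x) + t*(-18*x^2 - 41*x + 25) - 2*x^3 - 19*x^2 - 8*x + 9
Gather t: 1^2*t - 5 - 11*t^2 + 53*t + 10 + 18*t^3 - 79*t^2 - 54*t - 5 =18*t^3 - 90*t^2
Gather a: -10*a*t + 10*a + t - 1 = a*(10 - 10*t) + t - 1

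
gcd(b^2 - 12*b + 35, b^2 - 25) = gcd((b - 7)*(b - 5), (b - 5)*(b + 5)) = b - 5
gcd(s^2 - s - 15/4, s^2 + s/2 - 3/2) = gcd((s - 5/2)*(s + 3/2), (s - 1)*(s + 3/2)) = s + 3/2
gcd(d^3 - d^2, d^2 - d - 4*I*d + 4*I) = d - 1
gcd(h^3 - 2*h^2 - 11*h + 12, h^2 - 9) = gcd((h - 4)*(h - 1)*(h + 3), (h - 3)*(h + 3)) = h + 3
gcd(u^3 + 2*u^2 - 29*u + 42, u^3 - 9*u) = u - 3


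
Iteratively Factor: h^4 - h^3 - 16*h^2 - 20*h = (h)*(h^3 - h^2 - 16*h - 20) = h*(h + 2)*(h^2 - 3*h - 10) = h*(h - 5)*(h + 2)*(h + 2)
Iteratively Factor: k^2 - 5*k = (k - 5)*(k)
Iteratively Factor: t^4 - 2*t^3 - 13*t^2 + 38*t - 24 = (t + 4)*(t^3 - 6*t^2 + 11*t - 6) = (t - 2)*(t + 4)*(t^2 - 4*t + 3) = (t - 2)*(t - 1)*(t + 4)*(t - 3)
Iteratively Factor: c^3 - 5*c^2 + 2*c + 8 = (c + 1)*(c^2 - 6*c + 8) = (c - 2)*(c + 1)*(c - 4)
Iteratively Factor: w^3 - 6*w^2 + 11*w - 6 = (w - 3)*(w^2 - 3*w + 2) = (w - 3)*(w - 1)*(w - 2)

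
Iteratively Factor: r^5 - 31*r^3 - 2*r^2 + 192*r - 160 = (r - 5)*(r^4 + 5*r^3 - 6*r^2 - 32*r + 32) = (r - 5)*(r + 4)*(r^3 + r^2 - 10*r + 8) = (r - 5)*(r - 1)*(r + 4)*(r^2 + 2*r - 8) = (r - 5)*(r - 2)*(r - 1)*(r + 4)*(r + 4)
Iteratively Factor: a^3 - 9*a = (a + 3)*(a^2 - 3*a) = a*(a + 3)*(a - 3)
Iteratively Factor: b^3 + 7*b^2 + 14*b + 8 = (b + 1)*(b^2 + 6*b + 8) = (b + 1)*(b + 4)*(b + 2)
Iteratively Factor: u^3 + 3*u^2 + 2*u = (u + 1)*(u^2 + 2*u) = (u + 1)*(u + 2)*(u)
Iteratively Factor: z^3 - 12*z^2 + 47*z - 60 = (z - 5)*(z^2 - 7*z + 12) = (z - 5)*(z - 3)*(z - 4)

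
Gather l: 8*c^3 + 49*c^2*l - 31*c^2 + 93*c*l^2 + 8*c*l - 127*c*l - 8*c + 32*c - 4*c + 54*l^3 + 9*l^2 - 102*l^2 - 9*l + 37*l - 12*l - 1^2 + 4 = 8*c^3 - 31*c^2 + 20*c + 54*l^3 + l^2*(93*c - 93) + l*(49*c^2 - 119*c + 16) + 3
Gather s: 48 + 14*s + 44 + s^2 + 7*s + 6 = s^2 + 21*s + 98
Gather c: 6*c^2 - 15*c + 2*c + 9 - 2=6*c^2 - 13*c + 7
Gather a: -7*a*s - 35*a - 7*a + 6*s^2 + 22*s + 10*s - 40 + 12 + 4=a*(-7*s - 42) + 6*s^2 + 32*s - 24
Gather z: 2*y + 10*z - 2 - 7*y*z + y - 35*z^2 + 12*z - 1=3*y - 35*z^2 + z*(22 - 7*y) - 3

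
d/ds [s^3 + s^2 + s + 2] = 3*s^2 + 2*s + 1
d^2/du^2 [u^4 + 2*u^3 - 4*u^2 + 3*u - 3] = 12*u^2 + 12*u - 8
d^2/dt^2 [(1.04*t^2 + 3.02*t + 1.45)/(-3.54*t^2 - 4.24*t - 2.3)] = (-44.470896*t^3 - 58.2188400000001*t^2 + 16.94952*t + 19.37564)/(44.361864*t^6 + 159.401952*t^5 + 277.390152*t^4 + 283.357504*t^3 + 180.22524*t^2 + 67.2888*t + 12.167)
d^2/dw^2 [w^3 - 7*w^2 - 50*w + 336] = 6*w - 14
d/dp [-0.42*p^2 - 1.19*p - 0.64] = -0.84*p - 1.19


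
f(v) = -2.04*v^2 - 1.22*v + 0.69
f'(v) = -4.08*v - 1.22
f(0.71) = -1.20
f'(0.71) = -4.12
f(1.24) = -3.96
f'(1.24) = -6.28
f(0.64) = -0.93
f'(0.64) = -3.83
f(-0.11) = 0.80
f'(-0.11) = -0.77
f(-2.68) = -10.69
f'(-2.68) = 9.71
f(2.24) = -12.28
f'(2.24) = -10.36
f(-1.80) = -3.72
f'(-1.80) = 6.12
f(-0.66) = 0.61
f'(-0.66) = 1.47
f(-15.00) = -440.01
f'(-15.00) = 59.98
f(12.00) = -307.71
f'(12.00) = -50.18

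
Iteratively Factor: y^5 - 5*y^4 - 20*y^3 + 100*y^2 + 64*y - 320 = (y - 4)*(y^4 - y^3 - 24*y^2 + 4*y + 80) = (y - 4)*(y - 2)*(y^3 + y^2 - 22*y - 40) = (y - 4)*(y - 2)*(y + 2)*(y^2 - y - 20) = (y - 5)*(y - 4)*(y - 2)*(y + 2)*(y + 4)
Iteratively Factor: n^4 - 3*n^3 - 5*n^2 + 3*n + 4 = (n + 1)*(n^3 - 4*n^2 - n + 4) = (n - 4)*(n + 1)*(n^2 - 1) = (n - 4)*(n + 1)^2*(n - 1)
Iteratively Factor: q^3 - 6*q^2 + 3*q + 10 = (q - 2)*(q^2 - 4*q - 5) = (q - 2)*(q + 1)*(q - 5)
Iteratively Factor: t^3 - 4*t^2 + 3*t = (t)*(t^2 - 4*t + 3) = t*(t - 1)*(t - 3)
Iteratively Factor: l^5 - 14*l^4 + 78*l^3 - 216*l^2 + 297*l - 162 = (l - 3)*(l^4 - 11*l^3 + 45*l^2 - 81*l + 54) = (l - 3)^2*(l^3 - 8*l^2 + 21*l - 18) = (l - 3)^3*(l^2 - 5*l + 6) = (l - 3)^3*(l - 2)*(l - 3)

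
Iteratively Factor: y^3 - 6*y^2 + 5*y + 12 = (y - 3)*(y^2 - 3*y - 4) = (y - 3)*(y + 1)*(y - 4)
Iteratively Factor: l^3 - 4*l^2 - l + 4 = (l - 4)*(l^2 - 1) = (l - 4)*(l + 1)*(l - 1)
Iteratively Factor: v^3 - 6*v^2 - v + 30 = (v - 3)*(v^2 - 3*v - 10) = (v - 5)*(v - 3)*(v + 2)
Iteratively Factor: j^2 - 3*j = (j)*(j - 3)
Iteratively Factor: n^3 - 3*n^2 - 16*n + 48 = (n - 3)*(n^2 - 16) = (n - 4)*(n - 3)*(n + 4)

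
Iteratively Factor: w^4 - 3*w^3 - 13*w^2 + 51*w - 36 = (w + 4)*(w^3 - 7*w^2 + 15*w - 9) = (w - 3)*(w + 4)*(w^2 - 4*w + 3) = (w - 3)*(w - 1)*(w + 4)*(w - 3)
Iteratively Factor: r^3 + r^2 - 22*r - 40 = (r - 5)*(r^2 + 6*r + 8) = (r - 5)*(r + 2)*(r + 4)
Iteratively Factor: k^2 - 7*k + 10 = (k - 2)*(k - 5)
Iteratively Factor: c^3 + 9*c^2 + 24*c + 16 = (c + 4)*(c^2 + 5*c + 4) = (c + 4)^2*(c + 1)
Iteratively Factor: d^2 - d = (d)*(d - 1)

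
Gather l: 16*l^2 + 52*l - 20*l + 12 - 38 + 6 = 16*l^2 + 32*l - 20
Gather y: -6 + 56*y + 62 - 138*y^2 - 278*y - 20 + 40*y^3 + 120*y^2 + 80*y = 40*y^3 - 18*y^2 - 142*y + 36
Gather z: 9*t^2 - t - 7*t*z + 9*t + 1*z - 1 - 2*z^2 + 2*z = 9*t^2 + 8*t - 2*z^2 + z*(3 - 7*t) - 1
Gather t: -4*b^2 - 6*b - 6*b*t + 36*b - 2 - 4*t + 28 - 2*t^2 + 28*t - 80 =-4*b^2 + 30*b - 2*t^2 + t*(24 - 6*b) - 54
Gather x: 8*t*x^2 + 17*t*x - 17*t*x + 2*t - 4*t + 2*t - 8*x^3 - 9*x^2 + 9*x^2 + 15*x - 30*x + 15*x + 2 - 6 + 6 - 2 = 8*t*x^2 - 8*x^3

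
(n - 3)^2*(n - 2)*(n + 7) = n^4 - n^3 - 35*n^2 + 129*n - 126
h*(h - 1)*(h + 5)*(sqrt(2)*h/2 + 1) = sqrt(2)*h^4/2 + h^3 + 2*sqrt(2)*h^3 - 5*sqrt(2)*h^2/2 + 4*h^2 - 5*h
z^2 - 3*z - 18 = (z - 6)*(z + 3)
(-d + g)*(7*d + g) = -7*d^2 + 6*d*g + g^2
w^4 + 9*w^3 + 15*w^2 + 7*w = w*(w + 1)^2*(w + 7)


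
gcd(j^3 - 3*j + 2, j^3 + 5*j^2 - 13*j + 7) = j^2 - 2*j + 1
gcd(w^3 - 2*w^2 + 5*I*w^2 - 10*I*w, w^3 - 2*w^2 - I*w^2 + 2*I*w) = w^2 - 2*w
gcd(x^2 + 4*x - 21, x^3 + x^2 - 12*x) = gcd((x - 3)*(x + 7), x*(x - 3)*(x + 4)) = x - 3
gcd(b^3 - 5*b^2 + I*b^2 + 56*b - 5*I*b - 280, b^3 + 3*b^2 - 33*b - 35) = b - 5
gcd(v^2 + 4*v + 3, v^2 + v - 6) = v + 3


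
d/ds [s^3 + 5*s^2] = s*(3*s + 10)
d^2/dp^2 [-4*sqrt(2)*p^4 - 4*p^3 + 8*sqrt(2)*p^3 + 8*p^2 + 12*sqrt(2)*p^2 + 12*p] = -48*sqrt(2)*p^2 - 24*p + 48*sqrt(2)*p + 16 + 24*sqrt(2)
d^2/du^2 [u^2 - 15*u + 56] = 2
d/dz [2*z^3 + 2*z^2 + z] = 6*z^2 + 4*z + 1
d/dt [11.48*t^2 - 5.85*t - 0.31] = 22.96*t - 5.85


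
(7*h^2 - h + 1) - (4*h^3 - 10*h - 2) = -4*h^3 + 7*h^2 + 9*h + 3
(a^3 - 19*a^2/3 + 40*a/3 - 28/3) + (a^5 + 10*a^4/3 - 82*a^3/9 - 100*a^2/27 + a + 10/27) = a^5 + 10*a^4/3 - 73*a^3/9 - 271*a^2/27 + 43*a/3 - 242/27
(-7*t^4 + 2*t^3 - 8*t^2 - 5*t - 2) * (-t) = 7*t^5 - 2*t^4 + 8*t^3 + 5*t^2 + 2*t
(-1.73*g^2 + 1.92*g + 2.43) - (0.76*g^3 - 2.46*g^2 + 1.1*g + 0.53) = -0.76*g^3 + 0.73*g^2 + 0.82*g + 1.9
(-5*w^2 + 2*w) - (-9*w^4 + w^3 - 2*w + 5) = 9*w^4 - w^3 - 5*w^2 + 4*w - 5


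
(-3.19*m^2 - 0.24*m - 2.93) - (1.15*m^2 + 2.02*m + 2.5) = -4.34*m^2 - 2.26*m - 5.43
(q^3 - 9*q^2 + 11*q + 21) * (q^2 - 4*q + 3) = q^5 - 13*q^4 + 50*q^3 - 50*q^2 - 51*q + 63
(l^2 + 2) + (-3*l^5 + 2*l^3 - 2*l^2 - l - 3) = -3*l^5 + 2*l^3 - l^2 - l - 1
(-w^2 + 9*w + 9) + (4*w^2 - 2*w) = 3*w^2 + 7*w + 9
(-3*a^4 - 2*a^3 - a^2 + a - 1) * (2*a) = -6*a^5 - 4*a^4 - 2*a^3 + 2*a^2 - 2*a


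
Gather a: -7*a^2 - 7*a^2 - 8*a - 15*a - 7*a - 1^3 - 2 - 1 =-14*a^2 - 30*a - 4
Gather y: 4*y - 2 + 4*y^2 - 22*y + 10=4*y^2 - 18*y + 8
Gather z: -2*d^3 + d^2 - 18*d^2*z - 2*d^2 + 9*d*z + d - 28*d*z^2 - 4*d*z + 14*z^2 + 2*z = -2*d^3 - d^2 + d + z^2*(14 - 28*d) + z*(-18*d^2 + 5*d + 2)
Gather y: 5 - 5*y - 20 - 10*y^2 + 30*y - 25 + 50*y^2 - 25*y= 40*y^2 - 40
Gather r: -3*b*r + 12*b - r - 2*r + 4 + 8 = 12*b + r*(-3*b - 3) + 12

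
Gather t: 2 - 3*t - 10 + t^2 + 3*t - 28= t^2 - 36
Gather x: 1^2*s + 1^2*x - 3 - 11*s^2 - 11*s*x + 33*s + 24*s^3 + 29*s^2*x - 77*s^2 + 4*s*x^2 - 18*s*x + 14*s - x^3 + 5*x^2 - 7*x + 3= 24*s^3 - 88*s^2 + 48*s - x^3 + x^2*(4*s + 5) + x*(29*s^2 - 29*s - 6)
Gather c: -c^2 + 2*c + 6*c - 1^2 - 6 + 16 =-c^2 + 8*c + 9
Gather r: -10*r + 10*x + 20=-10*r + 10*x + 20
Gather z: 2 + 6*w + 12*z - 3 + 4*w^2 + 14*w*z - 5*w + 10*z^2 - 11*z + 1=4*w^2 + w + 10*z^2 + z*(14*w + 1)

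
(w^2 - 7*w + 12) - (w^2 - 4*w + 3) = 9 - 3*w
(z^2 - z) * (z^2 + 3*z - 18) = z^4 + 2*z^3 - 21*z^2 + 18*z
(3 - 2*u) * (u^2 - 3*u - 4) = -2*u^3 + 9*u^2 - u - 12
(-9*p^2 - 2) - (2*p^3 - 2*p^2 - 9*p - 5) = -2*p^3 - 7*p^2 + 9*p + 3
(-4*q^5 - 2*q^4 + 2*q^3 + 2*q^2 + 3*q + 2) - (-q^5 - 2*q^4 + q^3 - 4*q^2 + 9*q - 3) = -3*q^5 + q^3 + 6*q^2 - 6*q + 5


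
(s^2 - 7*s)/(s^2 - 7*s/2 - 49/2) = 2*s/(2*s + 7)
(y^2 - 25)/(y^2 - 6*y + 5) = (y + 5)/(y - 1)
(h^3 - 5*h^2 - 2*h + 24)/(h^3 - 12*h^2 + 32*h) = (h^2 - h - 6)/(h*(h - 8))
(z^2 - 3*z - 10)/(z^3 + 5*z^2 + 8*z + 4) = (z - 5)/(z^2 + 3*z + 2)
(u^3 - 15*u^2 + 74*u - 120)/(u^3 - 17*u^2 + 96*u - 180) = (u - 4)/(u - 6)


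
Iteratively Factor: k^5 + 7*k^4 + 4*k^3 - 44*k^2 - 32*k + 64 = (k + 2)*(k^4 + 5*k^3 - 6*k^2 - 32*k + 32) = (k + 2)*(k + 4)*(k^3 + k^2 - 10*k + 8) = (k - 1)*(k + 2)*(k + 4)*(k^2 + 2*k - 8) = (k - 2)*(k - 1)*(k + 2)*(k + 4)*(k + 4)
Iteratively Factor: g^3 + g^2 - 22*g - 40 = (g + 2)*(g^2 - g - 20) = (g + 2)*(g + 4)*(g - 5)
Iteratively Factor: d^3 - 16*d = (d)*(d^2 - 16) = d*(d + 4)*(d - 4)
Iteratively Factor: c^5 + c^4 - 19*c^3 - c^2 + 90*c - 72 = (c + 3)*(c^4 - 2*c^3 - 13*c^2 + 38*c - 24) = (c + 3)*(c + 4)*(c^3 - 6*c^2 + 11*c - 6) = (c - 2)*(c + 3)*(c + 4)*(c^2 - 4*c + 3) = (c - 3)*(c - 2)*(c + 3)*(c + 4)*(c - 1)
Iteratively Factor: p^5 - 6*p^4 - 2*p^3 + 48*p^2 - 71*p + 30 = (p - 1)*(p^4 - 5*p^3 - 7*p^2 + 41*p - 30) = (p - 1)*(p + 3)*(p^3 - 8*p^2 + 17*p - 10) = (p - 5)*(p - 1)*(p + 3)*(p^2 - 3*p + 2) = (p - 5)*(p - 2)*(p - 1)*(p + 3)*(p - 1)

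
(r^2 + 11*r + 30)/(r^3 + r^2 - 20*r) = (r + 6)/(r*(r - 4))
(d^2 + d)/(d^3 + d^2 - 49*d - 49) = d/(d^2 - 49)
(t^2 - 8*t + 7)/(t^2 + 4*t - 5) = (t - 7)/(t + 5)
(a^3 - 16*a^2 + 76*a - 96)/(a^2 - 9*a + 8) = (a^2 - 8*a + 12)/(a - 1)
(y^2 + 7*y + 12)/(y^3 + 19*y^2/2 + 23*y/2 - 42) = 2*(y + 3)/(2*y^2 + 11*y - 21)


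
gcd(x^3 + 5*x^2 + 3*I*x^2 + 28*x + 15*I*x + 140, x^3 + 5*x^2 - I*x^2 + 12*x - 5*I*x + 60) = x^2 + x*(5 - 4*I) - 20*I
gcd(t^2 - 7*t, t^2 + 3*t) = t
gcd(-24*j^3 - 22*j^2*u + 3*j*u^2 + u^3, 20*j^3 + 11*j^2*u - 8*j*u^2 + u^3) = -4*j^2 - 3*j*u + u^2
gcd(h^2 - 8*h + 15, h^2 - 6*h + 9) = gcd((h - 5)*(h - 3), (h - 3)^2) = h - 3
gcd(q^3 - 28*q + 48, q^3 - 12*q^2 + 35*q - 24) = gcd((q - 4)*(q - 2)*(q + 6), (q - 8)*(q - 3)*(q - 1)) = 1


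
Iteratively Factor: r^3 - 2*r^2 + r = (r - 1)*(r^2 - r) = (r - 1)^2*(r)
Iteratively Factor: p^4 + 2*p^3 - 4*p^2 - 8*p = (p - 2)*(p^3 + 4*p^2 + 4*p) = (p - 2)*(p + 2)*(p^2 + 2*p) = (p - 2)*(p + 2)^2*(p)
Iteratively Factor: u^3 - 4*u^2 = (u)*(u^2 - 4*u) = u^2*(u - 4)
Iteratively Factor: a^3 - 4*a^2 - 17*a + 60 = (a - 3)*(a^2 - a - 20) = (a - 3)*(a + 4)*(a - 5)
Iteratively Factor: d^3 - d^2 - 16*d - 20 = (d + 2)*(d^2 - 3*d - 10) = (d - 5)*(d + 2)*(d + 2)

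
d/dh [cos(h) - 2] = -sin(h)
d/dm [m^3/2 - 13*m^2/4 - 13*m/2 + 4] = 3*m^2/2 - 13*m/2 - 13/2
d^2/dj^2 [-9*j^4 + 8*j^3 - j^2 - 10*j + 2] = -108*j^2 + 48*j - 2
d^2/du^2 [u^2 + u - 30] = 2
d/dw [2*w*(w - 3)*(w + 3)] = 6*w^2 - 18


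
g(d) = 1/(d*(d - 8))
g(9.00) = 0.11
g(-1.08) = 0.10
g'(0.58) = 0.37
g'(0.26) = 1.85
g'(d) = -1/(d*(d - 8)^2) - 1/(d^2*(d - 8)) = 2*(4 - d)/(d^2*(d^2 - 16*d + 64))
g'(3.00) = 0.01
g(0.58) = -0.23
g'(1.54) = 0.05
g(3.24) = -0.06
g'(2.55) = 0.02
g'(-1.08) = 0.11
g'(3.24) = 0.01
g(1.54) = -0.10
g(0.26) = -0.50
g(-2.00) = 0.05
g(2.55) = -0.07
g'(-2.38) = 0.02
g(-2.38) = 0.04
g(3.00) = -0.07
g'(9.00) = -0.12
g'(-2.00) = 0.03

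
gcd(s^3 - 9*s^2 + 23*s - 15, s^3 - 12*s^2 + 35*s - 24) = s^2 - 4*s + 3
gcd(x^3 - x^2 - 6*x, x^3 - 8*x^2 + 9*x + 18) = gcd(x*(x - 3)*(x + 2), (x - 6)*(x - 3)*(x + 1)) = x - 3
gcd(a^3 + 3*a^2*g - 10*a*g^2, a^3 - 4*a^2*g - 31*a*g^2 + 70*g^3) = a^2 + 3*a*g - 10*g^2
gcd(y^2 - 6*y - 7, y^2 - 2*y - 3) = y + 1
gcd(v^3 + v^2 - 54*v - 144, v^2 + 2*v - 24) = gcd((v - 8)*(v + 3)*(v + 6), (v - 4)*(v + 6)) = v + 6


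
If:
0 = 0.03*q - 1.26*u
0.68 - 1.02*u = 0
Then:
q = 28.00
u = 0.67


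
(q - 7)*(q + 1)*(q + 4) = q^3 - 2*q^2 - 31*q - 28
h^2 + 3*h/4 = h*(h + 3/4)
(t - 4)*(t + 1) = t^2 - 3*t - 4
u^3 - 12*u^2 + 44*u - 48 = (u - 6)*(u - 4)*(u - 2)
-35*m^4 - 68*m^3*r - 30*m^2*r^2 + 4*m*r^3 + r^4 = (-5*m + r)*(m + r)^2*(7*m + r)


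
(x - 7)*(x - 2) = x^2 - 9*x + 14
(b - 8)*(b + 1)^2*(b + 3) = b^4 - 3*b^3 - 33*b^2 - 53*b - 24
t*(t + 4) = t^2 + 4*t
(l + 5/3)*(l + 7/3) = l^2 + 4*l + 35/9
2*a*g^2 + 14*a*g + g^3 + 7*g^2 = g*(2*a + g)*(g + 7)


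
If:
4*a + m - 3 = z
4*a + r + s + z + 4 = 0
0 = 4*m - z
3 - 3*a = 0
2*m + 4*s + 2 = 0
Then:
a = 1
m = 1/3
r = -26/3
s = -2/3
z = 4/3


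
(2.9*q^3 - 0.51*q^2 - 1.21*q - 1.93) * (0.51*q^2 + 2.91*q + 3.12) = 1.479*q^5 + 8.1789*q^4 + 6.9468*q^3 - 6.0966*q^2 - 9.3915*q - 6.0216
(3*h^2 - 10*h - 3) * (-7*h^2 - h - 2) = -21*h^4 + 67*h^3 + 25*h^2 + 23*h + 6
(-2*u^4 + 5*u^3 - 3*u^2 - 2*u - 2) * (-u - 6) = 2*u^5 + 7*u^4 - 27*u^3 + 20*u^2 + 14*u + 12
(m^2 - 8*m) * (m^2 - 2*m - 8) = m^4 - 10*m^3 + 8*m^2 + 64*m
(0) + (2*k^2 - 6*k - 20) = 2*k^2 - 6*k - 20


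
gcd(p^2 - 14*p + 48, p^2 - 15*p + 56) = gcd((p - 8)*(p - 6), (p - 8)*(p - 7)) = p - 8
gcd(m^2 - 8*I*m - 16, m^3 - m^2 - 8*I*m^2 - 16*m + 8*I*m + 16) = m^2 - 8*I*m - 16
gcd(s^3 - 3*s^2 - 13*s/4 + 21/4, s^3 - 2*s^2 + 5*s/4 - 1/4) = s - 1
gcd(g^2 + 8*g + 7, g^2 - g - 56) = g + 7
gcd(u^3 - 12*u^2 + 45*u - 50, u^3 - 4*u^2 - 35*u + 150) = u^2 - 10*u + 25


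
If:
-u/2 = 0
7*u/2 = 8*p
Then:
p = 0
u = 0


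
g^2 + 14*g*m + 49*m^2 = (g + 7*m)^2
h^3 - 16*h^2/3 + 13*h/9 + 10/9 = (h - 5)*(h - 2/3)*(h + 1/3)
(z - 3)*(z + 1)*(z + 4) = z^3 + 2*z^2 - 11*z - 12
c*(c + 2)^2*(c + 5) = c^4 + 9*c^3 + 24*c^2 + 20*c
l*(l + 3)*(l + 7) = l^3 + 10*l^2 + 21*l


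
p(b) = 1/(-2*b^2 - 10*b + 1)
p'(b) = (4*b + 10)/(-2*b^2 - 10*b + 1)^2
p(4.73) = -0.01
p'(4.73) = 0.00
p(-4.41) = 0.16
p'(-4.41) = -0.20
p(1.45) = -0.06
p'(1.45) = 0.05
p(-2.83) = 0.08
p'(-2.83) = -0.01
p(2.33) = -0.03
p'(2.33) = 0.02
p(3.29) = -0.02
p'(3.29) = 0.01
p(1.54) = -0.05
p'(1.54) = 0.04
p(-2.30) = 0.07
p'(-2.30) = 0.00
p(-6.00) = -0.09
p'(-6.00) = -0.12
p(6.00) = -0.00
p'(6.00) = 0.00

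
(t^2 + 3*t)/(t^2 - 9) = t/(t - 3)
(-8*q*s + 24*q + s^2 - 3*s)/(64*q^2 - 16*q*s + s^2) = (3 - s)/(8*q - s)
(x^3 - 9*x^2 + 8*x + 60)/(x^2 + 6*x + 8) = (x^2 - 11*x + 30)/(x + 4)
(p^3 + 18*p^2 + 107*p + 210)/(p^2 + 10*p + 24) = (p^2 + 12*p + 35)/(p + 4)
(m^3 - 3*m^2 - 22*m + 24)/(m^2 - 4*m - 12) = (m^2 + 3*m - 4)/(m + 2)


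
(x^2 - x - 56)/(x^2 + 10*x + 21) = (x - 8)/(x + 3)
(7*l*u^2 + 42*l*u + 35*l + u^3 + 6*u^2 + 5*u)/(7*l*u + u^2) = u + 6 + 5/u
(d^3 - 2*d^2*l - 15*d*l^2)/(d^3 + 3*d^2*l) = (d - 5*l)/d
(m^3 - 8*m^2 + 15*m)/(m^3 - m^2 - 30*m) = (-m^2 + 8*m - 15)/(-m^2 + m + 30)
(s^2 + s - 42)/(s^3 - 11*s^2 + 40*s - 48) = (s^2 + s - 42)/(s^3 - 11*s^2 + 40*s - 48)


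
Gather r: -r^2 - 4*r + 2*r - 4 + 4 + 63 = -r^2 - 2*r + 63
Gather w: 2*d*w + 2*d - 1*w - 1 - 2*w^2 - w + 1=2*d - 2*w^2 + w*(2*d - 2)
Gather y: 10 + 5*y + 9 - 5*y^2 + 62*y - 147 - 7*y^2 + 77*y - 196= -12*y^2 + 144*y - 324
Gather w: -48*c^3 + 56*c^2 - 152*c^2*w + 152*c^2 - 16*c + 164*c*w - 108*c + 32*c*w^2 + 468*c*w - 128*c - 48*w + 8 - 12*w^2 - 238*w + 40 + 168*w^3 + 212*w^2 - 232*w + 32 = -48*c^3 + 208*c^2 - 252*c + 168*w^3 + w^2*(32*c + 200) + w*(-152*c^2 + 632*c - 518) + 80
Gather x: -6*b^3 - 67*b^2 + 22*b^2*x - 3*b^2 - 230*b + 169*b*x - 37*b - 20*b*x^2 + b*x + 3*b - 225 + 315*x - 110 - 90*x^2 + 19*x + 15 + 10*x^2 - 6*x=-6*b^3 - 70*b^2 - 264*b + x^2*(-20*b - 80) + x*(22*b^2 + 170*b + 328) - 320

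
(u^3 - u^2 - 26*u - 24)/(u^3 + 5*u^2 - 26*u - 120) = (u^2 - 5*u - 6)/(u^2 + u - 30)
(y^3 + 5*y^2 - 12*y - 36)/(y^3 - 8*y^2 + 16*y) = (y^3 + 5*y^2 - 12*y - 36)/(y*(y^2 - 8*y + 16))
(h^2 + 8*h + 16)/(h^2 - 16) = (h + 4)/(h - 4)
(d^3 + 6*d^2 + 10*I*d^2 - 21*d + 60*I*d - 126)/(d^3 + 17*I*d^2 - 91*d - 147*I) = (d + 6)/(d + 7*I)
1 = 1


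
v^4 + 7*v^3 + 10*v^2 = v^2*(v + 2)*(v + 5)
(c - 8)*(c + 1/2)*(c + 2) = c^3 - 11*c^2/2 - 19*c - 8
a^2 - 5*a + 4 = (a - 4)*(a - 1)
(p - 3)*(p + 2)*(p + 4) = p^3 + 3*p^2 - 10*p - 24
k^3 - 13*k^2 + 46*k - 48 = (k - 8)*(k - 3)*(k - 2)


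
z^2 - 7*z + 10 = (z - 5)*(z - 2)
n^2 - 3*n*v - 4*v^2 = (n - 4*v)*(n + v)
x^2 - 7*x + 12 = (x - 4)*(x - 3)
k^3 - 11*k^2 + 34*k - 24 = (k - 6)*(k - 4)*(k - 1)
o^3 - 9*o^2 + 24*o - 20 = (o - 5)*(o - 2)^2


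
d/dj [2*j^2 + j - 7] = 4*j + 1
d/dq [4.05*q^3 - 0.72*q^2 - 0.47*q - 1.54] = 12.15*q^2 - 1.44*q - 0.47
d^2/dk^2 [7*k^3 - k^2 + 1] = 42*k - 2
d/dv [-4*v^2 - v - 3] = -8*v - 1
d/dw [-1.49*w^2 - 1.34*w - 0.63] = -2.98*w - 1.34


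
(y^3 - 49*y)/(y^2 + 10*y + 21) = y*(y - 7)/(y + 3)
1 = 1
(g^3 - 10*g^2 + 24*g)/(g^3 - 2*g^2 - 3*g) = (-g^2 + 10*g - 24)/(-g^2 + 2*g + 3)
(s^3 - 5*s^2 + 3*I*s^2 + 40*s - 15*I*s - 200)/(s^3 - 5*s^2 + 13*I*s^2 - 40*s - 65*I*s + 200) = (s - 5*I)/(s + 5*I)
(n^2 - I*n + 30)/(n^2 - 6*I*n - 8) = (-n^2 + I*n - 30)/(-n^2 + 6*I*n + 8)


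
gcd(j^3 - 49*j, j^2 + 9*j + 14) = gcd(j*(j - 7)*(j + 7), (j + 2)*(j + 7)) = j + 7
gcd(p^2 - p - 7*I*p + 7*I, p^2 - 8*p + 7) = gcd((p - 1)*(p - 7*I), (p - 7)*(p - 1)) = p - 1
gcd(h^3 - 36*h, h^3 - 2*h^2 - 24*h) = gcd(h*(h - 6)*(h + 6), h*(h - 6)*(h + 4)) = h^2 - 6*h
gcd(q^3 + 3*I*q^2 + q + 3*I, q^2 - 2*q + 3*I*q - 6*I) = q + 3*I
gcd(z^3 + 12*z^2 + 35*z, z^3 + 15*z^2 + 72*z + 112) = z + 7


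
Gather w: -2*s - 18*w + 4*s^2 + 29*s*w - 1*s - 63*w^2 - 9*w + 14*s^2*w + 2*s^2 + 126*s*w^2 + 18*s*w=6*s^2 - 3*s + w^2*(126*s - 63) + w*(14*s^2 + 47*s - 27)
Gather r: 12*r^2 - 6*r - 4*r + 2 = 12*r^2 - 10*r + 2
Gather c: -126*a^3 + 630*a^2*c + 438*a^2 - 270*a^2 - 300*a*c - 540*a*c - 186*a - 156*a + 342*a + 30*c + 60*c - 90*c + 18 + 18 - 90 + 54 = -126*a^3 + 168*a^2 + c*(630*a^2 - 840*a)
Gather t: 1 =1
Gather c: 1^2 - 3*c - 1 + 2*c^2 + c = 2*c^2 - 2*c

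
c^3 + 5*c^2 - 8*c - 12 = (c - 2)*(c + 1)*(c + 6)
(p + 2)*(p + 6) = p^2 + 8*p + 12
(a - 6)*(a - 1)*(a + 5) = a^3 - 2*a^2 - 29*a + 30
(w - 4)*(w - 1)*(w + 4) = w^3 - w^2 - 16*w + 16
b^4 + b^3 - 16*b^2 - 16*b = b*(b - 4)*(b + 1)*(b + 4)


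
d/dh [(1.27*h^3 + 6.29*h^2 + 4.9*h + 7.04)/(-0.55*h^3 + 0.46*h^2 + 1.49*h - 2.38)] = (4.0437*h^4 + 9.1746*h^3 + 9.6663*h^2 - 36.4172*h - 22.1516)/(0.3025*h^6 - 0.506*h^5 - 1.4274*h^4 + 3.9888*h^3 + 0.0305*h^2 - 7.0924*h + 5.6644)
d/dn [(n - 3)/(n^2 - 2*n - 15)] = (n^2 - 2*n - 2*(n - 3)*(n - 1) - 15)/(-n^2 + 2*n + 15)^2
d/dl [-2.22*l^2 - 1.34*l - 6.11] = -4.44*l - 1.34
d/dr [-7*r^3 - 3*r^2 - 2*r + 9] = -21*r^2 - 6*r - 2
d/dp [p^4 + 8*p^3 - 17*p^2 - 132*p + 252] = 4*p^3 + 24*p^2 - 34*p - 132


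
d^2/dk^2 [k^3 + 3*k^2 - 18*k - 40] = 6*k + 6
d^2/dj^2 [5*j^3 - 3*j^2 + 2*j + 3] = 30*j - 6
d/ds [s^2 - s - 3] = 2*s - 1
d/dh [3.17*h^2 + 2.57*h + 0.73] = 6.34*h + 2.57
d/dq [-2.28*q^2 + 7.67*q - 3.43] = 7.67 - 4.56*q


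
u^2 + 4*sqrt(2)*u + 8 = (u + 2*sqrt(2))^2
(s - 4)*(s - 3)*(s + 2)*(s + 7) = s^4 + 2*s^3 - 37*s^2 + 10*s + 168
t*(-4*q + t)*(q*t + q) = -4*q^2*t^2 - 4*q^2*t + q*t^3 + q*t^2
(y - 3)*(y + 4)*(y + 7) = y^3 + 8*y^2 - 5*y - 84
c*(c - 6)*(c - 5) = c^3 - 11*c^2 + 30*c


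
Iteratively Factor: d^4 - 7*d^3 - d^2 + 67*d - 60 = (d - 5)*(d^3 - 2*d^2 - 11*d + 12) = (d - 5)*(d - 1)*(d^2 - d - 12) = (d - 5)*(d - 1)*(d + 3)*(d - 4)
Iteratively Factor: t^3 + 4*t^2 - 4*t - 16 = (t + 4)*(t^2 - 4) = (t - 2)*(t + 4)*(t + 2)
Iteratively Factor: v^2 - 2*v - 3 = (v - 3)*(v + 1)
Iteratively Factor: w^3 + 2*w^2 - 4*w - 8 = (w - 2)*(w^2 + 4*w + 4) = (w - 2)*(w + 2)*(w + 2)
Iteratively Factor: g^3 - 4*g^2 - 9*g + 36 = (g - 4)*(g^2 - 9) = (g - 4)*(g - 3)*(g + 3)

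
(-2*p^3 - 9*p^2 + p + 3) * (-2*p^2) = 4*p^5 + 18*p^4 - 2*p^3 - 6*p^2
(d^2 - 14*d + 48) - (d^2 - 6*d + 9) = 39 - 8*d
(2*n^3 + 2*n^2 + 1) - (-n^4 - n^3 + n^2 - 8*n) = n^4 + 3*n^3 + n^2 + 8*n + 1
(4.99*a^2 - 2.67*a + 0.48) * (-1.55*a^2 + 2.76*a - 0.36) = -7.7345*a^4 + 17.9109*a^3 - 9.9096*a^2 + 2.286*a - 0.1728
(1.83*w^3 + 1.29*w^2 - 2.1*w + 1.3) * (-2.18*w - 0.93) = -3.9894*w^4 - 4.5141*w^3 + 3.3783*w^2 - 0.881*w - 1.209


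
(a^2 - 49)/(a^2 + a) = (a^2 - 49)/(a*(a + 1))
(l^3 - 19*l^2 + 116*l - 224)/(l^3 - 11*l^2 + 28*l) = (l - 8)/l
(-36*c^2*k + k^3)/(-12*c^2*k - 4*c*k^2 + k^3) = (6*c + k)/(2*c + k)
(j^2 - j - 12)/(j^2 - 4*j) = (j + 3)/j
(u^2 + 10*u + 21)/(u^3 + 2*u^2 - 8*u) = (u^2 + 10*u + 21)/(u*(u^2 + 2*u - 8))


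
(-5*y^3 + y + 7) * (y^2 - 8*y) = -5*y^5 + 40*y^4 + y^3 - y^2 - 56*y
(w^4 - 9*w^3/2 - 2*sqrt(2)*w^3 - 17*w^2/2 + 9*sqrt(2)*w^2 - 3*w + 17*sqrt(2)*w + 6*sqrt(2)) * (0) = 0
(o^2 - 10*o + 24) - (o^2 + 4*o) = 24 - 14*o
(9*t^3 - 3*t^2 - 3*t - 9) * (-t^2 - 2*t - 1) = -9*t^5 - 15*t^4 + 18*t^2 + 21*t + 9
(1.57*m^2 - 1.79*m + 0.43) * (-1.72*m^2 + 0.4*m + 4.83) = -2.7004*m^4 + 3.7068*m^3 + 6.1275*m^2 - 8.4737*m + 2.0769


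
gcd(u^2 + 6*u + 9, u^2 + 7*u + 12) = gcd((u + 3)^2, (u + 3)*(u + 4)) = u + 3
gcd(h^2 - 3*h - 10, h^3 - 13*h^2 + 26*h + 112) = h + 2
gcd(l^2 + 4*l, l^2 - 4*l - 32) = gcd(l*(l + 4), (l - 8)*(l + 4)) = l + 4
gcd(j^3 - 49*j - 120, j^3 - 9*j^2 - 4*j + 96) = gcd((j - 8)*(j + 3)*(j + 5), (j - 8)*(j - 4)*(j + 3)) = j^2 - 5*j - 24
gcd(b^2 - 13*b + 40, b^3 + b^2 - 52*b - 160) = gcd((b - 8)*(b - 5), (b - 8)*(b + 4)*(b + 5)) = b - 8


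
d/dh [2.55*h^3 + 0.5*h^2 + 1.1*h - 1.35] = 7.65*h^2 + 1.0*h + 1.1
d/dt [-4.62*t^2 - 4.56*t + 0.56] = -9.24*t - 4.56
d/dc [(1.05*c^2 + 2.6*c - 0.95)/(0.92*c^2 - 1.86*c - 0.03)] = (-4.345*c^2 + 1.685*c - 1.845)/(0.8464*c^4 - 3.4224*c^3 + 3.4044*c^2 + 0.1116*c + 0.0009)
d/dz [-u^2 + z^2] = 2*z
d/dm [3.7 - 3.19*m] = -3.19000000000000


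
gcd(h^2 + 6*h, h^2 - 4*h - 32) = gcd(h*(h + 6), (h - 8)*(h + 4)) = 1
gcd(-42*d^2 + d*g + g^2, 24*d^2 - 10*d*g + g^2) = 6*d - g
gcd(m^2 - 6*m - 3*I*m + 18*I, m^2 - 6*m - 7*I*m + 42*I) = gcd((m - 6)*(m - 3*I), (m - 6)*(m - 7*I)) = m - 6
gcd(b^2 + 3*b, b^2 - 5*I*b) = b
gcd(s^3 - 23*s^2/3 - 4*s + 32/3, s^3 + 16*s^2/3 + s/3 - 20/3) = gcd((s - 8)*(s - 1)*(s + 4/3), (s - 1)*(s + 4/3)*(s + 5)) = s^2 + s/3 - 4/3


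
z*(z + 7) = z^2 + 7*z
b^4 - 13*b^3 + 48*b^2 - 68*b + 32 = (b - 8)*(b - 2)^2*(b - 1)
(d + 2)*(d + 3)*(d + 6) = d^3 + 11*d^2 + 36*d + 36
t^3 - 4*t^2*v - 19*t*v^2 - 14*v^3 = (t - 7*v)*(t + v)*(t + 2*v)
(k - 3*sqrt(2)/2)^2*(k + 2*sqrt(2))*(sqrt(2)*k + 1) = sqrt(2)*k^4 - k^3 - 17*sqrt(2)*k^2/2 + 21*k/2 + 9*sqrt(2)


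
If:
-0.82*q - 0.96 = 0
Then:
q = -1.17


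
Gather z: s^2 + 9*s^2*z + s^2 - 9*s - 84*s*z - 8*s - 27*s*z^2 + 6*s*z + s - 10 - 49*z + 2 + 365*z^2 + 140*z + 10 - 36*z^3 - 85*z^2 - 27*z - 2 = 2*s^2 - 16*s - 36*z^3 + z^2*(280 - 27*s) + z*(9*s^2 - 78*s + 64)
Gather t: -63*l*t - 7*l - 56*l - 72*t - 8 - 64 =-63*l + t*(-63*l - 72) - 72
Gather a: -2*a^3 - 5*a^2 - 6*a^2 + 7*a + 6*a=-2*a^3 - 11*a^2 + 13*a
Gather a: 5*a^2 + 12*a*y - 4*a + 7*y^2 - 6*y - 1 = 5*a^2 + a*(12*y - 4) + 7*y^2 - 6*y - 1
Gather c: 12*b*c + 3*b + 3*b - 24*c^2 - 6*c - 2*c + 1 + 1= 6*b - 24*c^2 + c*(12*b - 8) + 2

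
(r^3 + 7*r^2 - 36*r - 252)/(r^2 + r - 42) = r + 6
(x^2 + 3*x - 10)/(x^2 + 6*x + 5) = (x - 2)/(x + 1)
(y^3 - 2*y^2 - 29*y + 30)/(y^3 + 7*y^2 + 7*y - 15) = (y - 6)/(y + 3)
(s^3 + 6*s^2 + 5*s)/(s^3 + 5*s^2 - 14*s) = (s^2 + 6*s + 5)/(s^2 + 5*s - 14)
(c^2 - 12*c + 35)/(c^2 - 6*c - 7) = (c - 5)/(c + 1)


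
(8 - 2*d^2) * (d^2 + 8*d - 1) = -2*d^4 - 16*d^3 + 10*d^2 + 64*d - 8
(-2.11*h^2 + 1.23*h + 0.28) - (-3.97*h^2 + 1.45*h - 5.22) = 1.86*h^2 - 0.22*h + 5.5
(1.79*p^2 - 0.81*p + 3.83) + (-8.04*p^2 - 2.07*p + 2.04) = -6.25*p^2 - 2.88*p + 5.87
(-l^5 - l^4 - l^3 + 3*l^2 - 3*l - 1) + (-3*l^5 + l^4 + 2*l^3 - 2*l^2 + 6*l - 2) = -4*l^5 + l^3 + l^2 + 3*l - 3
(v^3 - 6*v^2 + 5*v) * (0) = 0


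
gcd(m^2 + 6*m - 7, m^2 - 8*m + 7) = m - 1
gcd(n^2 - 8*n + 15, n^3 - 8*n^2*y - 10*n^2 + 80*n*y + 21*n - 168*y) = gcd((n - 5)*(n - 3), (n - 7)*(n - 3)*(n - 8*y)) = n - 3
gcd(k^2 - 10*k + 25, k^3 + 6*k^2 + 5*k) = 1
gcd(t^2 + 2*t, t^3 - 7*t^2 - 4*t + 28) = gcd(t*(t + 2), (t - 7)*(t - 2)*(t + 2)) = t + 2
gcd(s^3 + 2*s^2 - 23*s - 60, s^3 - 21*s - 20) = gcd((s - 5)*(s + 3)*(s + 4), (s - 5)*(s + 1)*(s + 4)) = s^2 - s - 20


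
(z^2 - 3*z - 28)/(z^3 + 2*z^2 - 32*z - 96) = (z - 7)/(z^2 - 2*z - 24)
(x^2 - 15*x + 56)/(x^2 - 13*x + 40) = (x - 7)/(x - 5)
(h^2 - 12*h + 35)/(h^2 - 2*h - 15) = (h - 7)/(h + 3)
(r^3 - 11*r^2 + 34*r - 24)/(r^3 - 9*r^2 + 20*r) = (r^2 - 7*r + 6)/(r*(r - 5))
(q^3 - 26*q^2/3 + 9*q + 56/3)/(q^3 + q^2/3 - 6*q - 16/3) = (q - 7)/(q + 2)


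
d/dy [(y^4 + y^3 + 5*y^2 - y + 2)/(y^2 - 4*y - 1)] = (2*y^5 - 11*y^4 - 12*y^3 - 22*y^2 - 14*y + 9)/(y^4 - 8*y^3 + 14*y^2 + 8*y + 1)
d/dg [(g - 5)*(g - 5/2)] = 2*g - 15/2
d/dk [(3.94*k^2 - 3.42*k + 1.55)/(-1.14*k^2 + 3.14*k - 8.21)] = (8.4728*k^2 - 61.1608*k + 23.2112)/(1.2996*k^4 - 7.1592*k^3 + 28.5784*k^2 - 51.5588*k + 67.4041)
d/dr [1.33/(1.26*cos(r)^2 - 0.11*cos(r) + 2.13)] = (3.3516*cos(r) - 0.1463)*sin(r)/(1.26*cos(r)^2 - 0.11*cos(r) + 2.13)^2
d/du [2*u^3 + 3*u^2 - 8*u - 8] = 6*u^2 + 6*u - 8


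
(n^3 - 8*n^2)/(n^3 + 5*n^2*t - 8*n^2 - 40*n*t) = n/(n + 5*t)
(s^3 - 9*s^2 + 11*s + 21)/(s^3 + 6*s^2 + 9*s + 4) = (s^2 - 10*s + 21)/(s^2 + 5*s + 4)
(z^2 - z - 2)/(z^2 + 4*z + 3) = (z - 2)/(z + 3)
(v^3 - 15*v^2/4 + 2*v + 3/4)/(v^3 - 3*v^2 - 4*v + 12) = (4*v^2 - 3*v - 1)/(4*(v^2 - 4))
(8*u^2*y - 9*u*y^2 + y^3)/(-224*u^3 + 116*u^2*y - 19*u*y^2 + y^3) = y*(-u + y)/(28*u^2 - 11*u*y + y^2)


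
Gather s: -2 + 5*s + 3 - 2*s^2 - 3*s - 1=-2*s^2 + 2*s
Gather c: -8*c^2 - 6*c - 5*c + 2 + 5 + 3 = -8*c^2 - 11*c + 10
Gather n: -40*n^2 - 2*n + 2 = -40*n^2 - 2*n + 2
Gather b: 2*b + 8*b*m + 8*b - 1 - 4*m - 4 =b*(8*m + 10) - 4*m - 5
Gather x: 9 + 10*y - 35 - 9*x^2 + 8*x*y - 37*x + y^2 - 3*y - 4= -9*x^2 + x*(8*y - 37) + y^2 + 7*y - 30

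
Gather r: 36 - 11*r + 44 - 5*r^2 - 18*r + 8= -5*r^2 - 29*r + 88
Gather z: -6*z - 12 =-6*z - 12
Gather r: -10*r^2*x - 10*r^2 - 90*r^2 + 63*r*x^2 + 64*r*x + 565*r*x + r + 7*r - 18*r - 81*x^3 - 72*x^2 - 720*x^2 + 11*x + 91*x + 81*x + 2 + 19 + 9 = r^2*(-10*x - 100) + r*(63*x^2 + 629*x - 10) - 81*x^3 - 792*x^2 + 183*x + 30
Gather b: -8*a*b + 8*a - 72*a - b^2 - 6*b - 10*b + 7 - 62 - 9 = -64*a - b^2 + b*(-8*a - 16) - 64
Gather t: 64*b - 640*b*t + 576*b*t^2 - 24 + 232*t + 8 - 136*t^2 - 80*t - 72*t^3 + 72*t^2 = 64*b - 72*t^3 + t^2*(576*b - 64) + t*(152 - 640*b) - 16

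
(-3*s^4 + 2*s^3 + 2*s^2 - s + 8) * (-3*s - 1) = 9*s^5 - 3*s^4 - 8*s^3 + s^2 - 23*s - 8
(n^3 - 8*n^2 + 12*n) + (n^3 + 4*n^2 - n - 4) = 2*n^3 - 4*n^2 + 11*n - 4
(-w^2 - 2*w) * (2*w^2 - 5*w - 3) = -2*w^4 + w^3 + 13*w^2 + 6*w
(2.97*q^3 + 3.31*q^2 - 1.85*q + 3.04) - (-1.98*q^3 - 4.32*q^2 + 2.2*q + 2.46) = 4.95*q^3 + 7.63*q^2 - 4.05*q + 0.58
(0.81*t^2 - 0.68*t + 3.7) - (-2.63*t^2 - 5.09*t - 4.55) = 3.44*t^2 + 4.41*t + 8.25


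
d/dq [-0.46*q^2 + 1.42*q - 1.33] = 1.42 - 0.92*q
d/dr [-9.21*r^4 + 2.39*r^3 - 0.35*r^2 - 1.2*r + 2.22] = -36.84*r^3 + 7.17*r^2 - 0.7*r - 1.2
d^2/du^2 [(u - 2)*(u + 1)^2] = 6*u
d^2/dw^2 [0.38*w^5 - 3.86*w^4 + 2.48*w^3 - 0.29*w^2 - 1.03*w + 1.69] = 7.6*w^3 - 46.32*w^2 + 14.88*w - 0.58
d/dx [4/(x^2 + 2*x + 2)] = 8*(-x - 1)/(x^2 + 2*x + 2)^2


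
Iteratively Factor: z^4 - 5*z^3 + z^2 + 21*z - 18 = (z - 3)*(z^3 - 2*z^2 - 5*z + 6) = (z - 3)*(z - 1)*(z^2 - z - 6) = (z - 3)^2*(z - 1)*(z + 2)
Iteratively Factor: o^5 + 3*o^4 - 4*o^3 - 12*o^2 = (o - 2)*(o^4 + 5*o^3 + 6*o^2) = (o - 2)*(o + 2)*(o^3 + 3*o^2) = o*(o - 2)*(o + 2)*(o^2 + 3*o) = o^2*(o - 2)*(o + 2)*(o + 3)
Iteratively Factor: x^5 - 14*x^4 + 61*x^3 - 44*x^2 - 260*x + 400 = (x + 2)*(x^4 - 16*x^3 + 93*x^2 - 230*x + 200) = (x - 5)*(x + 2)*(x^3 - 11*x^2 + 38*x - 40) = (x - 5)*(x - 4)*(x + 2)*(x^2 - 7*x + 10) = (x - 5)*(x - 4)*(x - 2)*(x + 2)*(x - 5)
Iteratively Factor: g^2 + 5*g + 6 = (g + 3)*(g + 2)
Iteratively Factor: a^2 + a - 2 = (a + 2)*(a - 1)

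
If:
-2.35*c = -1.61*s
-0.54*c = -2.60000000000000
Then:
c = 4.81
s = 7.03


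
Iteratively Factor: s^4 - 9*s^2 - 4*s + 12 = (s + 2)*(s^3 - 2*s^2 - 5*s + 6) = (s - 3)*(s + 2)*(s^2 + s - 2) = (s - 3)*(s + 2)^2*(s - 1)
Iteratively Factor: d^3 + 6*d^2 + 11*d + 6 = (d + 1)*(d^2 + 5*d + 6) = (d + 1)*(d + 3)*(d + 2)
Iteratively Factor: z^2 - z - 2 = (z + 1)*(z - 2)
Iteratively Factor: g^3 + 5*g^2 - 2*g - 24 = (g + 4)*(g^2 + g - 6) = (g - 2)*(g + 4)*(g + 3)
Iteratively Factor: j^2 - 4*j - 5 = (j - 5)*(j + 1)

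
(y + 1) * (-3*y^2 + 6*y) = -3*y^3 + 3*y^2 + 6*y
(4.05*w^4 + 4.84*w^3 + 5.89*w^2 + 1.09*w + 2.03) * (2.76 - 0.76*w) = -3.078*w^5 + 7.4996*w^4 + 8.882*w^3 + 15.428*w^2 + 1.4656*w + 5.6028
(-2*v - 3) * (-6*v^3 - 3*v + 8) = 12*v^4 + 18*v^3 + 6*v^2 - 7*v - 24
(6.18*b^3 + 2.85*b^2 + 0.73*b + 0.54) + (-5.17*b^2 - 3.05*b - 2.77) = 6.18*b^3 - 2.32*b^2 - 2.32*b - 2.23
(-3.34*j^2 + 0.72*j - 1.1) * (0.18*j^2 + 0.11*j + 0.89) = -0.6012*j^4 - 0.2378*j^3 - 3.0914*j^2 + 0.5198*j - 0.979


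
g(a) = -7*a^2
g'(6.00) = -84.00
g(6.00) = -252.00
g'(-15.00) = 210.00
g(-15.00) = -1575.00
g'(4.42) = -61.88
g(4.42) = -136.75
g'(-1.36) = 19.04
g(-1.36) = -12.95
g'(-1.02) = 14.28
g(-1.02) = -7.28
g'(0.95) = -13.30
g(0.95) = -6.32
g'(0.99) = -13.86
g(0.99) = -6.86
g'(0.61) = -8.54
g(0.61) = -2.60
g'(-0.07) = 0.98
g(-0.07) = -0.03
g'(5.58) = -78.12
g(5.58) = -217.95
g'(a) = -14*a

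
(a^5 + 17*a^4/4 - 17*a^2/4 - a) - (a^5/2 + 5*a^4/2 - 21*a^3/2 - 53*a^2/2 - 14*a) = a^5/2 + 7*a^4/4 + 21*a^3/2 + 89*a^2/4 + 13*a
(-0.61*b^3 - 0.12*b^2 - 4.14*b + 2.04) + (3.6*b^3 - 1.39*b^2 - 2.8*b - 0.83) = 2.99*b^3 - 1.51*b^2 - 6.94*b + 1.21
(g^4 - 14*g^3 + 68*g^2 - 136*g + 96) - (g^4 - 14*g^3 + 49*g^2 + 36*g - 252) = 19*g^2 - 172*g + 348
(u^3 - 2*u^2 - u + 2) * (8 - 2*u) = -2*u^4 + 12*u^3 - 14*u^2 - 12*u + 16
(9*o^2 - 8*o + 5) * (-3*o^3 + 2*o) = -27*o^5 + 24*o^4 + 3*o^3 - 16*o^2 + 10*o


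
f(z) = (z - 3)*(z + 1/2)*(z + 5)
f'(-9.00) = 184.00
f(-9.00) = -408.00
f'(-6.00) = 64.00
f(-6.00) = -49.50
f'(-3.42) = 3.99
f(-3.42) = 29.62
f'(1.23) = -3.31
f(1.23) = -19.08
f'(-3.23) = 1.15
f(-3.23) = 30.10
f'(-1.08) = -15.90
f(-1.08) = 9.28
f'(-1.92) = -12.54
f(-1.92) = 21.52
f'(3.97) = 53.13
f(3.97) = 38.89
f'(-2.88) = -3.52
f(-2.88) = 29.67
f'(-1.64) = -14.13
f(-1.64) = 17.77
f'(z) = (z - 3)*(z + 1/2) + (z - 3)*(z + 5) + (z + 1/2)*(z + 5)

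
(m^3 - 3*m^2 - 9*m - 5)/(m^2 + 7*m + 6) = (m^2 - 4*m - 5)/(m + 6)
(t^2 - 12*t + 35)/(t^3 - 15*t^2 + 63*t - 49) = (t - 5)/(t^2 - 8*t + 7)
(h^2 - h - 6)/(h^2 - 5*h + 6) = (h + 2)/(h - 2)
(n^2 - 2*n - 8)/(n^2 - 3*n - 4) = (n + 2)/(n + 1)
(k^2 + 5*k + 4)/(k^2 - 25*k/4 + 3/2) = 4*(k^2 + 5*k + 4)/(4*k^2 - 25*k + 6)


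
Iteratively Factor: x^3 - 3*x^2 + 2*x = (x - 1)*(x^2 - 2*x) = x*(x - 1)*(x - 2)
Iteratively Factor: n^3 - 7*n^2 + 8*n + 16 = (n - 4)*(n^2 - 3*n - 4) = (n - 4)^2*(n + 1)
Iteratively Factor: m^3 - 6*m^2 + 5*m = (m - 5)*(m^2 - m) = (m - 5)*(m - 1)*(m)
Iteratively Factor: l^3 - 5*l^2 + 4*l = (l - 1)*(l^2 - 4*l) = l*(l - 1)*(l - 4)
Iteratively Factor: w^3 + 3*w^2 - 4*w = (w - 1)*(w^2 + 4*w) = w*(w - 1)*(w + 4)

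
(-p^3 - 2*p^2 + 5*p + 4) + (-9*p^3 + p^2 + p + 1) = -10*p^3 - p^2 + 6*p + 5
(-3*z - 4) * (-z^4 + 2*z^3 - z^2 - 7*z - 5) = 3*z^5 - 2*z^4 - 5*z^3 + 25*z^2 + 43*z + 20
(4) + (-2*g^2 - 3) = 1 - 2*g^2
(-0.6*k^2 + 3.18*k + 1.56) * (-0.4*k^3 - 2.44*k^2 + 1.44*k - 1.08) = 0.24*k^5 + 0.192*k^4 - 9.2472*k^3 + 1.4208*k^2 - 1.188*k - 1.6848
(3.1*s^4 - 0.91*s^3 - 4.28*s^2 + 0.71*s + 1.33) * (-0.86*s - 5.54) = -2.666*s^5 - 16.3914*s^4 + 8.7222*s^3 + 23.1006*s^2 - 5.0772*s - 7.3682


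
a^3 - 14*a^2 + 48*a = a*(a - 8)*(a - 6)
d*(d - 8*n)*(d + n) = d^3 - 7*d^2*n - 8*d*n^2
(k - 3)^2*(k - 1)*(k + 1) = k^4 - 6*k^3 + 8*k^2 + 6*k - 9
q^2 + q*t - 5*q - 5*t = (q - 5)*(q + t)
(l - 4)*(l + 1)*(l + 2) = l^3 - l^2 - 10*l - 8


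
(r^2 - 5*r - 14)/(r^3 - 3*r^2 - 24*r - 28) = 1/(r + 2)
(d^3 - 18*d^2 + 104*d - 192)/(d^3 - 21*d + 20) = (d^2 - 14*d + 48)/(d^2 + 4*d - 5)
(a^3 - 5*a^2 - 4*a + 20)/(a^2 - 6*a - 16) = (a^2 - 7*a + 10)/(a - 8)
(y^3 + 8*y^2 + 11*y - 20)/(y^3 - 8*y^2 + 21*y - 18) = (y^3 + 8*y^2 + 11*y - 20)/(y^3 - 8*y^2 + 21*y - 18)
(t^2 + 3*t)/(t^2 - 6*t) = (t + 3)/(t - 6)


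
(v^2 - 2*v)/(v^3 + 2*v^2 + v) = (v - 2)/(v^2 + 2*v + 1)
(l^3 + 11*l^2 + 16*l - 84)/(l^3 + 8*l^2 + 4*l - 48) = (l + 7)/(l + 4)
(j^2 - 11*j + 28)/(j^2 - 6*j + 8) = (j - 7)/(j - 2)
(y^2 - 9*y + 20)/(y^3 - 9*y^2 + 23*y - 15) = (y - 4)/(y^2 - 4*y + 3)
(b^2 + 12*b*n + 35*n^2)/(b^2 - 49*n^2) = (b + 5*n)/(b - 7*n)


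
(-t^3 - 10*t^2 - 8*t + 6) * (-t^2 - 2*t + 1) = t^5 + 12*t^4 + 27*t^3 - 20*t + 6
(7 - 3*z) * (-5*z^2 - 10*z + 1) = 15*z^3 - 5*z^2 - 73*z + 7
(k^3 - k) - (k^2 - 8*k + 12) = k^3 - k^2 + 7*k - 12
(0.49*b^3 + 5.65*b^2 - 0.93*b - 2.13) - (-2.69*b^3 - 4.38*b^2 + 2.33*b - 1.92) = 3.18*b^3 + 10.03*b^2 - 3.26*b - 0.21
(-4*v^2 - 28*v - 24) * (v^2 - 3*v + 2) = -4*v^4 - 16*v^3 + 52*v^2 + 16*v - 48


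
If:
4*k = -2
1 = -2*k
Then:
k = -1/2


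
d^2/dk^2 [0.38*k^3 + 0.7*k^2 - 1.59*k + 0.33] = 2.28*k + 1.4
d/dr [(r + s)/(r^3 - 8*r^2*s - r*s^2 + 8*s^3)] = (-2*r + 9*s)/(r^4 - 18*r^3*s + 97*r^2*s^2 - 144*r*s^3 + 64*s^4)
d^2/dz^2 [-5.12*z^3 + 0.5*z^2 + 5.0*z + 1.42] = 1.0 - 30.72*z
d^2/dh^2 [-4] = 0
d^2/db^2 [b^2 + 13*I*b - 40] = 2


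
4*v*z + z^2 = z*(4*v + z)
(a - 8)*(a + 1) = a^2 - 7*a - 8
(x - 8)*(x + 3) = x^2 - 5*x - 24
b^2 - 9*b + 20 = (b - 5)*(b - 4)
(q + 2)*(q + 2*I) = q^2 + 2*q + 2*I*q + 4*I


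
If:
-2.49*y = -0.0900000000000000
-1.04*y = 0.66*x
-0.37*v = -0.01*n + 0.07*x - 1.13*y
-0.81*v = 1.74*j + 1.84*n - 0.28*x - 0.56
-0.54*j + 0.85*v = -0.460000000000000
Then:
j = 1.01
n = -0.71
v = 0.10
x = -0.06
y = 0.04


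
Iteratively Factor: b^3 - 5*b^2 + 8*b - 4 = (b - 1)*(b^2 - 4*b + 4) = (b - 2)*(b - 1)*(b - 2)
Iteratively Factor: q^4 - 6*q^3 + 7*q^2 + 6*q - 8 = (q - 4)*(q^3 - 2*q^2 - q + 2) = (q - 4)*(q - 1)*(q^2 - q - 2) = (q - 4)*(q - 1)*(q + 1)*(q - 2)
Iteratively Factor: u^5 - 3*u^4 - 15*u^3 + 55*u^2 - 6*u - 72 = (u + 1)*(u^4 - 4*u^3 - 11*u^2 + 66*u - 72) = (u - 2)*(u + 1)*(u^3 - 2*u^2 - 15*u + 36) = (u - 2)*(u + 1)*(u + 4)*(u^2 - 6*u + 9) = (u - 3)*(u - 2)*(u + 1)*(u + 4)*(u - 3)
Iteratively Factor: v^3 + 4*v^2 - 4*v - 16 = (v - 2)*(v^2 + 6*v + 8) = (v - 2)*(v + 2)*(v + 4)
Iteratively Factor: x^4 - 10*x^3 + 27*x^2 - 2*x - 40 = (x + 1)*(x^3 - 11*x^2 + 38*x - 40) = (x - 4)*(x + 1)*(x^2 - 7*x + 10) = (x - 5)*(x - 4)*(x + 1)*(x - 2)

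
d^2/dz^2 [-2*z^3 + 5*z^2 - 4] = 10 - 12*z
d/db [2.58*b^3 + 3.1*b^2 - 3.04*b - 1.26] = 7.74*b^2 + 6.2*b - 3.04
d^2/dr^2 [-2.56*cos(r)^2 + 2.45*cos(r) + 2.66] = -2.45*cos(r) + 5.12*cos(2*r)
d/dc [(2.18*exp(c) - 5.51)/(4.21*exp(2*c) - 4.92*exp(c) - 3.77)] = (-9.1778*exp(2*c) + 46.3942*exp(c) - 35.3278)*exp(c)/(17.7241*exp(4*c) - 41.4264*exp(3*c) - 7.537*exp(2*c) + 37.0968*exp(c) + 14.2129)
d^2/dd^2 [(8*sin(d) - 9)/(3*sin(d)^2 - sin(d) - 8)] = (72*sin(d)^5 - 300*sin(d)^4 + 1089*sin(d)^3 - 451*sin(d)^2 - 730*sin(d) + 578)/(-3*sin(d)^2 + sin(d) + 8)^3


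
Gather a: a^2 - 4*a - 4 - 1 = a^2 - 4*a - 5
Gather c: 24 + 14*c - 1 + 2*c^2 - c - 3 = 2*c^2 + 13*c + 20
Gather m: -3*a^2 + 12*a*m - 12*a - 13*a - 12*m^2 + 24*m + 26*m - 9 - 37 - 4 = -3*a^2 - 25*a - 12*m^2 + m*(12*a + 50) - 50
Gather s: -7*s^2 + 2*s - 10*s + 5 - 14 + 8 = -7*s^2 - 8*s - 1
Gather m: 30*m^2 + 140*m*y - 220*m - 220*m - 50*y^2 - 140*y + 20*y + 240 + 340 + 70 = 30*m^2 + m*(140*y - 440) - 50*y^2 - 120*y + 650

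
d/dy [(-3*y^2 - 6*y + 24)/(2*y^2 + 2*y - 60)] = 3*(y^2 + 44*y + 52)/(2*(y^4 + 2*y^3 - 59*y^2 - 60*y + 900))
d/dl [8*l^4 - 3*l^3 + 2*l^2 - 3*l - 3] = 32*l^3 - 9*l^2 + 4*l - 3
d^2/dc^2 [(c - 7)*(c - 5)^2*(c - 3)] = 12*c^2 - 120*c + 292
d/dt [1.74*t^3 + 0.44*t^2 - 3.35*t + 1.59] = 5.22*t^2 + 0.88*t - 3.35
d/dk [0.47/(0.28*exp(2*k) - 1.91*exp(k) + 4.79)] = (0.8977 - 0.2632*exp(k))*exp(k)/(0.28*exp(2*k) - 1.91*exp(k) + 4.79)^2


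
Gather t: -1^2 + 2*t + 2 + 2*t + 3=4*t + 4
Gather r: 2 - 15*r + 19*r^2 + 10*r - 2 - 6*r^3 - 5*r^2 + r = -6*r^3 + 14*r^2 - 4*r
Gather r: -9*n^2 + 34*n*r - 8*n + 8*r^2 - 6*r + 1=-9*n^2 - 8*n + 8*r^2 + r*(34*n - 6) + 1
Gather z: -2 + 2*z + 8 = 2*z + 6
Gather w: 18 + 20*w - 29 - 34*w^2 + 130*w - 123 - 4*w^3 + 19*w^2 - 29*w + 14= -4*w^3 - 15*w^2 + 121*w - 120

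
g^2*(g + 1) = g^3 + g^2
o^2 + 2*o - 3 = (o - 1)*(o + 3)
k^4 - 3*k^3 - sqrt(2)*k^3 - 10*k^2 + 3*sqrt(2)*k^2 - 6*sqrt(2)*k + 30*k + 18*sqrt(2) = (k - 3)*(k - 3*sqrt(2))*(k + sqrt(2))^2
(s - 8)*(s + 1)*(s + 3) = s^3 - 4*s^2 - 29*s - 24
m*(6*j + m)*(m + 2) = 6*j*m^2 + 12*j*m + m^3 + 2*m^2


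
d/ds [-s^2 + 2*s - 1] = 2 - 2*s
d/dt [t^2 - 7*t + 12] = 2*t - 7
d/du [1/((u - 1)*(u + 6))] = (-2*u - 5)/(u^4 + 10*u^3 + 13*u^2 - 60*u + 36)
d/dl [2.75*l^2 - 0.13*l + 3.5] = 5.5*l - 0.13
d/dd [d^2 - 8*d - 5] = 2*d - 8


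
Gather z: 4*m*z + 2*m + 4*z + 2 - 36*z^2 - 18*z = 2*m - 36*z^2 + z*(4*m - 14) + 2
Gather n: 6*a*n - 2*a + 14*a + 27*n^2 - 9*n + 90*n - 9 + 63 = 12*a + 27*n^2 + n*(6*a + 81) + 54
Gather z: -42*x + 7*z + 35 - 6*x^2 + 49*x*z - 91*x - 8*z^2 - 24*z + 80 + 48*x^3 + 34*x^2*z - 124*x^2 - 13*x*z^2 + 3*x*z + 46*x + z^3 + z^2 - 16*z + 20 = 48*x^3 - 130*x^2 - 87*x + z^3 + z^2*(-13*x - 7) + z*(34*x^2 + 52*x - 33) + 135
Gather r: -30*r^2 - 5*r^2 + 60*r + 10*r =-35*r^2 + 70*r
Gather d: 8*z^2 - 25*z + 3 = 8*z^2 - 25*z + 3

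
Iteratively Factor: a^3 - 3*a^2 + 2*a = (a - 2)*(a^2 - a) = (a - 2)*(a - 1)*(a)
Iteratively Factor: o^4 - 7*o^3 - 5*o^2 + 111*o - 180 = (o - 3)*(o^3 - 4*o^2 - 17*o + 60) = (o - 3)^2*(o^2 - o - 20) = (o - 5)*(o - 3)^2*(o + 4)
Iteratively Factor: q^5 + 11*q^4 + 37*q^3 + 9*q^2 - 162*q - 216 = (q - 2)*(q^4 + 13*q^3 + 63*q^2 + 135*q + 108) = (q - 2)*(q + 4)*(q^3 + 9*q^2 + 27*q + 27) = (q - 2)*(q + 3)*(q + 4)*(q^2 + 6*q + 9) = (q - 2)*(q + 3)^2*(q + 4)*(q + 3)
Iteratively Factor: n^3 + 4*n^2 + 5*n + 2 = (n + 1)*(n^2 + 3*n + 2) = (n + 1)^2*(n + 2)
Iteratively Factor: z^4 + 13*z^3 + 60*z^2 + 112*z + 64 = (z + 1)*(z^3 + 12*z^2 + 48*z + 64) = (z + 1)*(z + 4)*(z^2 + 8*z + 16) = (z + 1)*(z + 4)^2*(z + 4)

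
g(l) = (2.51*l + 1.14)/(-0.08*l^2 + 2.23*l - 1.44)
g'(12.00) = 0.13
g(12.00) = 2.27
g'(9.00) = 0.08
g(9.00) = 1.95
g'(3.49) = -0.11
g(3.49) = 1.84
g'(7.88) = 0.06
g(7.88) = 1.87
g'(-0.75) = -0.62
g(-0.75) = 0.24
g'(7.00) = 0.05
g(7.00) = 1.83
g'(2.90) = -0.21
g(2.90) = 1.93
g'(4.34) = -0.03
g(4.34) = 1.79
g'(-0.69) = -0.68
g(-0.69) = 0.20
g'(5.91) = 0.02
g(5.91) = 1.79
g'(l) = (0.16*l - 2.23)*(2.51*l + 1.14)/(-0.08*l^2 + 2.23*l - 1.44)^2 + 2.51/(-0.08*l^2 + 2.23*l - 1.44) = (0.2008*l^2 + 0.1824*l - 6.1566)/(0.0064*l^4 - 0.3568*l^3 + 5.2033*l^2 - 6.4224*l + 2.0736)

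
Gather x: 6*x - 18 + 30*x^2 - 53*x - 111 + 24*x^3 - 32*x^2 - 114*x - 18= 24*x^3 - 2*x^2 - 161*x - 147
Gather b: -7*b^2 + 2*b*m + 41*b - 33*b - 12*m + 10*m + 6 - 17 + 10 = -7*b^2 + b*(2*m + 8) - 2*m - 1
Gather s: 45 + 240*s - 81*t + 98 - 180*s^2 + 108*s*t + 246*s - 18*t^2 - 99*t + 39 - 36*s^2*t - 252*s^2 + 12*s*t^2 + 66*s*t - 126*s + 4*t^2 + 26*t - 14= s^2*(-36*t - 432) + s*(12*t^2 + 174*t + 360) - 14*t^2 - 154*t + 168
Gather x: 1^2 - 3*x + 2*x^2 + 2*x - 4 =2*x^2 - x - 3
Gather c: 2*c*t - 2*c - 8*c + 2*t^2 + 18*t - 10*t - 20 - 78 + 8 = c*(2*t - 10) + 2*t^2 + 8*t - 90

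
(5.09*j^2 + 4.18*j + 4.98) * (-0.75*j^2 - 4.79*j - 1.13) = -3.8175*j^4 - 27.5161*j^3 - 29.5089*j^2 - 28.5776*j - 5.6274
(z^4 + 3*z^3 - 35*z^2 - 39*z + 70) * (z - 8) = z^5 - 5*z^4 - 59*z^3 + 241*z^2 + 382*z - 560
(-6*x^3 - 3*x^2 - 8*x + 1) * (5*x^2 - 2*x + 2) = -30*x^5 - 3*x^4 - 46*x^3 + 15*x^2 - 18*x + 2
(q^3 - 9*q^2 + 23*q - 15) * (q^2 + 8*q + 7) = q^5 - q^4 - 42*q^3 + 106*q^2 + 41*q - 105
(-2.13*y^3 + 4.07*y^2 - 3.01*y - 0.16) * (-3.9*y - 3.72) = 8.307*y^4 - 7.9494*y^3 - 3.4014*y^2 + 11.8212*y + 0.5952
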